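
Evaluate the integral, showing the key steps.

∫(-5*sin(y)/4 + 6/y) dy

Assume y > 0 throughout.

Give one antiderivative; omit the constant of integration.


Step 1. Rewrite: now ∫(6/y) dy + ∫(-5*sin(y)/4) dy.
Step 2. Evaluate the standard form [assuming y > 0]: now 6*log(y) + ∫(-5*sin(y)/4) dy.
Step 3. Evaluate the standard form: now 6*log(y) + 5*cos(y)/4.
Answer: 6*log(y) + 5*cos(y)/4.


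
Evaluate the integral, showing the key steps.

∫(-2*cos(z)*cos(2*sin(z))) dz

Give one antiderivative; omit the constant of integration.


Step 1. Substitute u = sin(z), turning ∫(-2*cos(z)*cos(2*sin(z))) dz into ∫(-2*cos(2*u)) du: now ∫(-2*cos(2*u)) du.
Step 2. Evaluate the standard form: now -sin(2*u).
Step 3. Substitute back u = sin(z): now -sin(2*sin(z)).
Answer: -sin(2*sin(z)).


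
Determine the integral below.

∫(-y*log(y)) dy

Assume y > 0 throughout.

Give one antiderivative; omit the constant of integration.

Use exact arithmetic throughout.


Answer: -y**2*log(y)/2 + y**2/4.


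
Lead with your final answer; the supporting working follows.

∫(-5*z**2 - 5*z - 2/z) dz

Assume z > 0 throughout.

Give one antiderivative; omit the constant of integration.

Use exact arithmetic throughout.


The answer is -5*z**3/3 - 5*z**2/2 - 2*log(z).
Step 1. Rewrite: now ∫(-2/z) dz + ∫(-5*z) dz + ∫(-5*z**2) dz.
Step 2. Evaluate the standard form: now -5*z**2/2 + ∫(-2/z) dz + ∫(-5*z**2) dz.
Step 3. Evaluate the standard form: now -5*z**3/3 - 5*z**2/2 + ∫(-2/z) dz.
Step 4. Evaluate the standard form [assuming z > 0]: now -5*z**3/3 - 5*z**2/2 - 2*log(z).
Answer: -5*z**3/3 - 5*z**2/2 - 2*log(z).


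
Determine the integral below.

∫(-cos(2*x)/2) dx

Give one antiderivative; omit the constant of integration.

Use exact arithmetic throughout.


Answer: -sin(2*x)/4.


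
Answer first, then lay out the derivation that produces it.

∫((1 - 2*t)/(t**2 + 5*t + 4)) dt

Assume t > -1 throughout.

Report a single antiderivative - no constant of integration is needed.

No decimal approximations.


The answer is log(t + 1) - 3*log(t + 4).
Step 1. Decompose ∫((1 - 2*t)/(t**2 + 5*t + 4)) dt by partial fractions, (1 - 2*t)/(t**2 + 5*t + 4) = -3/(t + 4) + 1/(t + 1): now ∫(1/(t + 1)) dt + ∫(-3/(t + 4)) dt.
Step 2. Evaluate the standard form [assuming t > -1]: now log(t + 1) + ∫(-3/(t + 4)) dt.
Step 3. Evaluate the standard form [assuming t > -4]: now log(t + 1) - 3*log(t + 4).
Answer: log(t + 1) - 3*log(t + 4).


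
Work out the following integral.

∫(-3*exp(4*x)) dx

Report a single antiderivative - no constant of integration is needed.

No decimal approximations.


Answer: -3*exp(4*x)/4.


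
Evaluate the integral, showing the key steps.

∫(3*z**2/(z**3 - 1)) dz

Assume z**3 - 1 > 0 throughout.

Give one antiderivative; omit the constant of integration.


Step 1. Substitute u = z**3 - 1, turning ∫(3*z**2/(z**3 - 1)) dz into ∫(1/u) du: now ∫(1/u) du.
Step 2. Evaluate the standard form [assuming u > 0]: now log(u).
Step 3. Substitute back u = z**3 - 1: now log(z**3 - 1).
Answer: log(z**3 - 1).


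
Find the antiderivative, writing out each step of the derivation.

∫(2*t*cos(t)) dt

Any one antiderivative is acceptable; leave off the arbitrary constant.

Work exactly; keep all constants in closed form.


Step 1. Integrate ∫(2*t*cos(t)) dt by parts with u = t, dv = (2*cos(t)) dt, so v = 2*sin(t): now 2*t*sin(t) + ∫(-2*sin(t)) dt.
Step 2. Evaluate the standard form: now 2*t*sin(t) + 2*cos(t).
Answer: 2*t*sin(t) + 2*cos(t).


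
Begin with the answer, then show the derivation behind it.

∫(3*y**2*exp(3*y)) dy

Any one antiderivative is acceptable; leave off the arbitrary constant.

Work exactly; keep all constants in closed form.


The answer is y**2*exp(3*y) - 2*y*exp(3*y)/3 + 2*exp(3*y)/9.
Step 1. Integrate ∫(3*y**2*exp(3*y)) dy by parts with u = y**2, dv = (3*exp(3*y)) dy, so v = exp(3*y): now y**2*exp(3*y) + ∫(-2*y*exp(3*y)) dy.
Step 2. Integrate ∫(-2*y*exp(3*y)) dy by parts with u = y, dv = (-2*exp(3*y)) dy, so v = -2*exp(3*y)/3: now y**2*exp(3*y) - 2*y*exp(3*y)/3 + ∫(2*exp(3*y)/3) dy.
Step 3. Evaluate the standard form: now y**2*exp(3*y) - 2*y*exp(3*y)/3 + 2*exp(3*y)/9.
Answer: y**2*exp(3*y) - 2*y*exp(3*y)/3 + 2*exp(3*y)/9.


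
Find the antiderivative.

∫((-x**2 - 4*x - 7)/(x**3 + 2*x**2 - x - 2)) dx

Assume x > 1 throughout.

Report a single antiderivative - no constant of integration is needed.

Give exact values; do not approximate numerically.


Answer: -2*log(x - 1) + 2*log(x + 1) - log(x + 2).


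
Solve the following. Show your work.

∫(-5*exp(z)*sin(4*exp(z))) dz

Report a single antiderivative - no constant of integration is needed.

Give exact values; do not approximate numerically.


Step 1. Substitute u = exp(z), turning ∫(-5*exp(z)*sin(4*exp(z))) dz into ∫(-5*sin(4*u)) du: now ∫(-5*sin(4*u)) du.
Step 2. Evaluate the standard form: now 5*cos(4*u)/4.
Step 3. Substitute back u = exp(z): now 5*cos(4*exp(z))/4.
Answer: 5*cos(4*exp(z))/4.


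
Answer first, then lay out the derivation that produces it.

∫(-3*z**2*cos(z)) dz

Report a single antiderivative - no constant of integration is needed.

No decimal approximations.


The answer is -3*z**2*sin(z) - 6*z*cos(z) + 6*sin(z).
Step 1. Integrate ∫(-3*z**2*cos(z)) dz by parts with u = z**2, dv = (-3*cos(z)) dz, so v = -3*sin(z): now -3*z**2*sin(z) + ∫(6*z*sin(z)) dz.
Step 2. Integrate ∫(6*z*sin(z)) dz by parts with u = z, dv = (6*sin(z)) dz, so v = -6*cos(z): now -3*z**2*sin(z) - 6*z*cos(z) + ∫(6*cos(z)) dz.
Step 3. Evaluate the standard form: now -3*z**2*sin(z) - 6*z*cos(z) + 6*sin(z).
Answer: -3*z**2*sin(z) - 6*z*cos(z) + 6*sin(z).


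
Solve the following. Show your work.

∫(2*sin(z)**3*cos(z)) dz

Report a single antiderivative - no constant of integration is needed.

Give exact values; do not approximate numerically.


Step 1. Substitute u = sin(z), turning ∫(2*sin(z)**3*cos(z)) dz into ∫(2*u**3) du: now ∫(2*u**3) du.
Step 2. Evaluate the standard form: now u**4/2.
Step 3. Substitute back u = sin(z): now sin(z)**4/2.
Answer: sin(z)**4/2.


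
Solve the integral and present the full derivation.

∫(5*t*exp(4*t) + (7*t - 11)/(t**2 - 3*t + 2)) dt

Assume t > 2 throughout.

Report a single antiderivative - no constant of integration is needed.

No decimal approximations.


Step 1. Rewrite: now ∫(5*t*exp(4*t)) dt + ∫((7*t - 11)/(t**2 - 3*t + 2)) dt.
Step 2. Decompose ∫((7*t - 11)/(t**2 - 3*t + 2)) dt by partial fractions, (7*t - 11)/(t**2 - 3*t + 2) = 4/(t - 1) + 3/(t - 2): now ∫(5*t*exp(4*t)) dt + ∫(3/(t - 2)) dt + ∫(4/(t - 1)) dt.
Step 3. Evaluate the standard form [assuming t > 1]: now 4*log(t - 1) + ∫(5*t*exp(4*t)) dt + ∫(3/(t - 2)) dt.
Step 4. Evaluate the standard form [assuming t > 2]: now 3*log(t - 2) + 4*log(t - 1) + ∫(5*t*exp(4*t)) dt.
Step 5. Integrate ∫(5*t*exp(4*t)) dt by parts with u = t, dv = (5*exp(4*t)) dt, so v = 5*exp(4*t)/4: now 5*t*exp(4*t)/4 + 3*log(t - 2) + 4*log(t - 1) + ∫(-5*exp(4*t)/4) dt.
Step 6. Evaluate the standard form: now 5*t*exp(4*t)/4 - 5*exp(4*t)/16 + 3*log(t - 2) + 4*log(t - 1).
Answer: 5*t*exp(4*t)/4 - 5*exp(4*t)/16 + 3*log(t - 2) + 4*log(t - 1).


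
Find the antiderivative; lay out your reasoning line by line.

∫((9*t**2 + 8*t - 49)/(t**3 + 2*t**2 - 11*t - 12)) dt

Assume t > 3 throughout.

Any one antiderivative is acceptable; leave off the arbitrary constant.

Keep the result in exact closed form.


Step 1. Decompose ∫((9*t**2 + 8*t - 49)/(t**3 + 2*t**2 - 11*t - 12)) dt by partial fractions, (9*t**2 + 8*t - 49)/(t**3 + 2*t**2 - 11*t - 12) = 3/(t + 4) + 4/(t + 1) + 2/(t - 3): now ∫(2/(t - 3)) dt + ∫(4/(t + 1)) dt + ∫(3/(t + 4)) dt.
Step 2. Evaluate the standard form [assuming t > -1]: now 4*log(t + 1) + ∫(2/(t - 3)) dt + ∫(3/(t + 4)) dt.
Step 3. Evaluate the standard form [assuming t > -4]: now 4*log(t + 1) + 3*log(t + 4) + ∫(2/(t - 3)) dt.
Step 4. Evaluate the standard form [assuming t > 3]: now 2*log(t - 3) + 4*log(t + 1) + 3*log(t + 4).
Answer: 2*log(t - 3) + 4*log(t + 1) + 3*log(t + 4).


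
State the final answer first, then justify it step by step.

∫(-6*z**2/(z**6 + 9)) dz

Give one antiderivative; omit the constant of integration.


The answer is -2*atan(z**3/3)/3.
Step 1. Substitute u = z**3, turning ∫(-6*z**2/(z**6 + 9)) dz into ∫(-2/(u**2 + 9)) du: now ∫(-2/(u**2 + 9)) du.
Step 2. Evaluate the standard form: now -2*atan(u/3)/3.
Step 3. Substitute back u = z**3: now -2*atan(z**3/3)/3.
Answer: -2*atan(z**3/3)/3.


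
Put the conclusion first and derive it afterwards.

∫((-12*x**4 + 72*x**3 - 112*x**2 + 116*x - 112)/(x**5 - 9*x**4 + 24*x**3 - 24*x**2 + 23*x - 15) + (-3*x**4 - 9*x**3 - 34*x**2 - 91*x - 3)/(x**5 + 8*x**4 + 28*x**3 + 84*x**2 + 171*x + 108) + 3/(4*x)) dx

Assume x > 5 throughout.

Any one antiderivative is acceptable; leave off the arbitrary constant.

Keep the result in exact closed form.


The answer is 3*log(x)/4 - 4*log(x - 5) - 5*log(x - 3) - 3*log(x - 1) + log(x + 1) + log(x + 3) - 5*log(x + 4) - atan(x/3)/3 + 2*atan(x).
Step 1. Rewrite: now ∫(3/(4*x)) dx + ∫((-12*x**4 + 72*x**3 - 112*x**2 + 116*x - 112)/(x**5 - 9*x**4 + 24*x**3 - 24*x**2 + 23*x - 15)) dx + ∫((-3*x**4 - 9*x**3 - 34*x**2 - 91*x - 3)/(x**5 + 8*x**4 + 28*x**3 + 84*x**2 + 171*x + 108)) dx.
Step 2. Decompose ∫((-3*x**4 - 9*x**3 - 34*x**2 - 91*x - 3)/(x**5 + 8*x**4 + 28*x**3 + 84*x**2 + 171*x + 108)) dx by partial fractions, (-3*x**4 - 9*x**3 - 34*x**2 - 91*x - 3)/(x**5 + 8*x**4 + 28*x**3 + 84*x**2 + 171*x + 108) = -1/(x**2 + 9) - 5/(x + 4) + 1/(x + 3) + 1/(x + 1): now ∫(3/(4*x)) dx + ∫((-12*x**4 + 72*x**3 - 112*x**2 + 116*x - 112)/(x**5 - 9*x**4 + 24*x**3 - 24*x**2 + 23*x - 15)) dx + ∫(1/(x + 1)) dx + ∫(1/(x + 3)) dx + ∫(-5/(x + 4)) dx + ∫(-1/(x**2 + 9)) dx.
Step 3. Evaluate the standard form [assuming x > -3]: now log(x + 3) + ∫(3/(4*x)) dx + ∫((-12*x**4 + 72*x**3 - 112*x**2 + 116*x - 112)/(x**5 - 9*x**4 + 24*x**3 - 24*x**2 + 23*x - 15)) dx + ∫(1/(x + 1)) dx + ∫(-5/(x + 4)) dx + ∫(-1/(x**2 + 9)) dx.
Step 4. Evaluate the standard form [assuming x > -1]: now log(x + 1) + log(x + 3) + ∫(3/(4*x)) dx + ∫((-12*x**4 + 72*x**3 - 112*x**2 + 116*x - 112)/(x**5 - 9*x**4 + 24*x**3 - 24*x**2 + 23*x - 15)) dx + ∫(-5/(x + 4)) dx + ∫(-1/(x**2 + 9)) dx.
Step 5. Evaluate the standard form [assuming x > -4]: now log(x + 1) + log(x + 3) - 5*log(x + 4) + ∫(3/(4*x)) dx + ∫((-12*x**4 + 72*x**3 - 112*x**2 + 116*x - 112)/(x**5 - 9*x**4 + 24*x**3 - 24*x**2 + 23*x - 15)) dx + ∫(-1/(x**2 + 9)) dx.
Step 6. Evaluate the standard form: now log(x + 1) + log(x + 3) - 5*log(x + 4) - atan(x/3)/3 + ∫(3/(4*x)) dx + ∫((-12*x**4 + 72*x**3 - 112*x**2 + 116*x - 112)/(x**5 - 9*x**4 + 24*x**3 - 24*x**2 + 23*x - 15)) dx.
Step 7. Evaluate the standard form [assuming x > 0]: now 3*log(x)/4 + log(x + 1) + log(x + 3) - 5*log(x + 4) - atan(x/3)/3 + ∫((-12*x**4 + 72*x**3 - 112*x**2 + 116*x - 112)/(x**5 - 9*x**4 + 24*x**3 - 24*x**2 + 23*x - 15)) dx.
Step 8. Decompose ∫((-12*x**4 + 72*x**3 - 112*x**2 + 116*x - 112)/(x**5 - 9*x**4 + 24*x**3 - 24*x**2 + 23*x - 15)) dx by partial fractions, (-12*x**4 + 72*x**3 - 112*x**2 + 116*x - 112)/(x**5 - 9*x**4 + 24*x**3 - 24*x**2 + 23*x - 15) = 2/(x**2 + 1) - 3/(x - 1) - 5/(x - 3) - 4/(x - 5): now 3*log(x)/4 + log(x + 1) + log(x + 3) - 5*log(x + 4) - atan(x/3)/3 + ∫(-4/(x - 5)) dx + ∫(-5/(x - 3)) dx + ∫(-3/(x - 1)) dx + ∫(2/(x**2 + 1)) dx.
Step 9. Evaluate the standard form [assuming x > 5]: now 3*log(x)/4 - 4*log(x - 5) + log(x + 1) + log(x + 3) - 5*log(x + 4) - atan(x/3)/3 + ∫(-5/(x - 3)) dx + ∫(-3/(x - 1)) dx + ∫(2/(x**2 + 1)) dx.
Step 10. Evaluate the standard form [assuming x > 3]: now 3*log(x)/4 - 4*log(x - 5) - 5*log(x - 3) + log(x + 1) + log(x + 3) - 5*log(x + 4) - atan(x/3)/3 + ∫(-3/(x - 1)) dx + ∫(2/(x**2 + 1)) dx.
Step 11. Evaluate the standard form [assuming x > 1]: now 3*log(x)/4 - 4*log(x - 5) - 5*log(x - 3) - 3*log(x - 1) + log(x + 1) + log(x + 3) - 5*log(x + 4) - atan(x/3)/3 + ∫(2/(x**2 + 1)) dx.
Step 12. Evaluate the standard form: now 3*log(x)/4 - 4*log(x - 5) - 5*log(x - 3) - 3*log(x - 1) + log(x + 1) + log(x + 3) - 5*log(x + 4) - atan(x/3)/3 + 2*atan(x).
Answer: 3*log(x)/4 - 4*log(x - 5) - 5*log(x - 3) - 3*log(x - 1) + log(x + 1) + log(x + 3) - 5*log(x + 4) - atan(x/3)/3 + 2*atan(x).


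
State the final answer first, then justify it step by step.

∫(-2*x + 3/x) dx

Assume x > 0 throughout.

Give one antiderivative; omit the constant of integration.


The answer is -x**2 + 3*log(x).
Step 1. Rewrite: now ∫(3/x) dx + ∫(-2*x) dx.
Step 2. Evaluate the standard form: now -x**2 + ∫(3/x) dx.
Step 3. Evaluate the standard form [assuming x > 0]: now -x**2 + 3*log(x).
Answer: -x**2 + 3*log(x).


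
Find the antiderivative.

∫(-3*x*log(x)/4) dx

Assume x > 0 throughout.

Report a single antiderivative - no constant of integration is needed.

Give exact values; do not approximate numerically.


Answer: -3*x**2*log(x)/8 + 3*x**2/16.


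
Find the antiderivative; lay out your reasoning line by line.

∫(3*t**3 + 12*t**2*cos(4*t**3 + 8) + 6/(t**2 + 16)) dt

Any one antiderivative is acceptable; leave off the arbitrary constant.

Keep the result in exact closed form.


Step 1. Rewrite: now ∫(3*t**3) dt + ∫(12*t**2*cos(4*t**3 + 8)) dt + ∫(6/(t**2 + 16)) dt.
Step 2. Substitute u = t**3 + 2, turning ∫(12*t**2*cos(4*t**3 + 8)) dt into ∫(4*cos(4*u)) du: now ∫(3*t**3) dt + ∫(6/(t**2 + 16)) dt + ∫(4*cos(4*u)) du.
Step 3. Evaluate the standard form: now sin(4*u) + ∫(3*t**3) dt + ∫(6/(t**2 + 16)) dt.
Step 4. Substitute back u = t**3 + 2: now sin(4*t**3 + 8) + ∫(3*t**3) dt + ∫(6/(t**2 + 16)) dt.
Step 5. Evaluate the standard form: now 3*t**4/4 + sin(4*t**3 + 8) + ∫(6/(t**2 + 16)) dt.
Step 6. Evaluate the standard form: now 3*t**4/4 + sin(4*t**3 + 8) + 3*atan(t/4)/2.
Answer: 3*t**4/4 + sin(4*t**3 + 8) + 3*atan(t/4)/2.


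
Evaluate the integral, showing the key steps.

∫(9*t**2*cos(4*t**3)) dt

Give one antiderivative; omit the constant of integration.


Step 1. Substitute u = t**3, turning ∫(9*t**2*cos(4*t**3)) dt into ∫(3*cos(4*u)) du: now ∫(3*cos(4*u)) du.
Step 2. Evaluate the standard form: now 3*sin(4*u)/4.
Step 3. Substitute back u = t**3: now 3*sin(4*t**3)/4.
Answer: 3*sin(4*t**3)/4.


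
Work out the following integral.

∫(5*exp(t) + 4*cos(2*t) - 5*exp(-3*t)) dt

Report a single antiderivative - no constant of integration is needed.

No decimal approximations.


Answer: 5*exp(t) + 2*sin(2*t) + 5*exp(-3*t)/3.


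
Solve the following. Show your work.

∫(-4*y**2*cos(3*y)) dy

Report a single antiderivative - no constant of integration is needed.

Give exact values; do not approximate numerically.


Step 1. Integrate ∫(-4*y**2*cos(3*y)) dy by parts with u = y**2, dv = (-4*cos(3*y)) dy, so v = -4*sin(3*y)/3: now -4*y**2*sin(3*y)/3 + ∫(8*y*sin(3*y)/3) dy.
Step 2. Integrate ∫(8*y*sin(3*y)/3) dy by parts with u = y, dv = (8*sin(3*y)/3) dy, so v = -8*cos(3*y)/9: now -4*y**2*sin(3*y)/3 - 8*y*cos(3*y)/9 + ∫(8*cos(3*y)/9) dy.
Step 3. Evaluate the standard form: now -4*y**2*sin(3*y)/3 - 8*y*cos(3*y)/9 + 8*sin(3*y)/27.
Answer: -4*y**2*sin(3*y)/3 - 8*y*cos(3*y)/9 + 8*sin(3*y)/27.


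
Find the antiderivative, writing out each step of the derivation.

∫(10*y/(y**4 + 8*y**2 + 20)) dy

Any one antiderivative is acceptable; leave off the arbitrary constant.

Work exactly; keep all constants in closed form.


Step 1. Substitute u = y**2 + 4, turning ∫(10*y/(y**4 + 8*y**2 + 20)) dy into ∫(5/(u**2 + 4)) du: now ∫(5/(u**2 + 4)) du.
Step 2. Evaluate the standard form: now 5*atan(u/2)/2.
Step 3. Substitute back u = y**2 + 4: now 5*atan(y**2/2 + 2)/2.
Answer: 5*atan(y**2/2 + 2)/2.


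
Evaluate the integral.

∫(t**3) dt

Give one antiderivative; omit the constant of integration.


Answer: t**4/4.


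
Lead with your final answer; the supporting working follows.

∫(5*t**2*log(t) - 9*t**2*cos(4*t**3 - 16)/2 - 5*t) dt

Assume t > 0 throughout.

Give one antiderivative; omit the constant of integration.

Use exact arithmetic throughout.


The answer is 5*t**3*log(t)/3 - 5*t**3/9 - 5*t**2/2 - 3*sin(4*t**3 - 16)/8.
Step 1. Rewrite: now ∫(-5*t) dt + ∫(5*t**2*log(t)) dt + ∫(-9*t**2*cos(4*t**3 - 16)/2) dt.
Step 2. Substitute u = t**3 - 4, turning ∫(-9*t**2*cos(4*t**3 - 16)/2) dt into ∫(-3*cos(4*u)/2) du: now ∫(-5*t) dt + ∫(5*t**2*log(t)) dt + ∫(-3*cos(4*u)/2) du.
Step 3. Evaluate the standard form: now -3*sin(4*u)/8 + ∫(-5*t) dt + ∫(5*t**2*log(t)) dt.
Step 4. Substitute back u = t**3 - 4: now -3*sin(4*t**3 - 16)/8 + ∫(-5*t) dt + ∫(5*t**2*log(t)) dt.
Step 5. Evaluate the standard form: now -5*t**2/2 - 3*sin(4*t**3 - 16)/8 + ∫(5*t**2*log(t)) dt.
Step 6. Integrate ∫(5*t**2*log(t)) dt by parts with u = log(t), dv = (5*t**2) dt, so v = 5*t**3/3 [assuming t > 0]: now 5*t**3*log(t)/3 - 5*t**2/2 - 3*sin(4*t**3 - 16)/8 + ∫(-5*t**2/3) dt.
Step 7. Evaluate the standard form: now 5*t**3*log(t)/3 - 5*t**3/9 - 5*t**2/2 - 3*sin(4*t**3 - 16)/8.
Answer: 5*t**3*log(t)/3 - 5*t**3/9 - 5*t**2/2 - 3*sin(4*t**3 - 16)/8.


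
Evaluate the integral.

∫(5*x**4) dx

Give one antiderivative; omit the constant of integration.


Answer: x**5.


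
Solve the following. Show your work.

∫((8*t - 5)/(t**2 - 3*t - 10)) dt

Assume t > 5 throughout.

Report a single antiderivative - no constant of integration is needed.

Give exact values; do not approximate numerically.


Step 1. Decompose ∫((8*t - 5)/(t**2 - 3*t - 10)) dt by partial fractions, (8*t - 5)/(t**2 - 3*t - 10) = 3/(t + 2) + 5/(t - 5): now ∫(5/(t - 5)) dt + ∫(3/(t + 2)) dt.
Step 2. Evaluate the standard form [assuming t > -2]: now 3*log(t + 2) + ∫(5/(t - 5)) dt.
Step 3. Evaluate the standard form [assuming t > 5]: now 5*log(t - 5) + 3*log(t + 2).
Answer: 5*log(t - 5) + 3*log(t + 2).


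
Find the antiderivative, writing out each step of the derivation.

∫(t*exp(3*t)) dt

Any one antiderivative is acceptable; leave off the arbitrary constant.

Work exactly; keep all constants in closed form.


Step 1. Integrate ∫(t*exp(3*t)) dt by parts with u = t, dv = (exp(3*t)) dt, so v = exp(3*t)/3: now t*exp(3*t)/3 + ∫(-exp(3*t)/3) dt.
Step 2. Evaluate the standard form: now t*exp(3*t)/3 - exp(3*t)/9.
Answer: t*exp(3*t)/3 - exp(3*t)/9.


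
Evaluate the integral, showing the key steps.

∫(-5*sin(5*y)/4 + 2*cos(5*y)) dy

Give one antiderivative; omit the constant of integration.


Step 1. Rewrite: now ∫(-5*sin(5*y)/4) dy + ∫(2*cos(5*y)) dy.
Step 2. Evaluate the standard form: now 2*sin(5*y)/5 + ∫(-5*sin(5*y)/4) dy.
Step 3. Evaluate the standard form: now 2*sin(5*y)/5 + cos(5*y)/4.
Answer: 2*sin(5*y)/5 + cos(5*y)/4.


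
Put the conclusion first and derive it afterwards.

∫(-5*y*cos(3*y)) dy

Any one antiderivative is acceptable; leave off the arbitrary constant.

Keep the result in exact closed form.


The answer is -5*y*sin(3*y)/3 - 5*cos(3*y)/9.
Step 1. Integrate ∫(-5*y*cos(3*y)) dy by parts with u = y, dv = (-5*cos(3*y)) dy, so v = -5*sin(3*y)/3: now -5*y*sin(3*y)/3 + ∫(5*sin(3*y)/3) dy.
Step 2. Evaluate the standard form: now -5*y*sin(3*y)/3 - 5*cos(3*y)/9.
Answer: -5*y*sin(3*y)/3 - 5*cos(3*y)/9.


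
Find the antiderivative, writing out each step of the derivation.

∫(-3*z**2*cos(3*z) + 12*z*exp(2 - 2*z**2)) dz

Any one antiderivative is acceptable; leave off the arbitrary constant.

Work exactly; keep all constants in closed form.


Step 1. Rewrite: now ∫(12*z*exp(2 - 2*z**2)) dz + ∫(-3*z**2*cos(3*z)) dz.
Step 2. Integrate ∫(-3*z**2*cos(3*z)) dz by parts with u = z**2, dv = (-3*cos(3*z)) dz, so v = -sin(3*z): now -z**2*sin(3*z) + ∫(12*z*exp(2 - 2*z**2)) dz + ∫(2*z*sin(3*z)) dz.
Step 3. Integrate ∫(2*z*sin(3*z)) dz by parts with u = z, dv = (2*sin(3*z)) dz, so v = -2*cos(3*z)/3: now -z**2*sin(3*z) - 2*z*cos(3*z)/3 + ∫(12*z*exp(2 - 2*z**2)) dz + ∫(2*cos(3*z)/3) dz.
Step 4. Evaluate the standard form: now -z**2*sin(3*z) - 2*z*cos(3*z)/3 + 2*sin(3*z)/9 + ∫(12*z*exp(2 - 2*z**2)) dz.
Step 5. Substitute u = z**2 - 1, turning ∫(12*z*exp(2 - 2*z**2)) dz into ∫(6*exp(-2*u)) du: now -z**2*sin(3*z) - 2*z*cos(3*z)/3 + 2*sin(3*z)/9 + ∫(6*exp(-2*u)) du.
Step 6. Evaluate the standard form: now -z**2*sin(3*z) - 2*z*cos(3*z)/3 + 2*sin(3*z)/9 - 3*exp(-2*u).
Step 7. Substitute back u = z**2 - 1: now -z**2*sin(3*z) - 2*z*cos(3*z)/3 - 3*exp(2 - 2*z**2) + 2*sin(3*z)/9.
Answer: -z**2*sin(3*z) - 2*z*cos(3*z)/3 - 3*exp(2 - 2*z**2) + 2*sin(3*z)/9.


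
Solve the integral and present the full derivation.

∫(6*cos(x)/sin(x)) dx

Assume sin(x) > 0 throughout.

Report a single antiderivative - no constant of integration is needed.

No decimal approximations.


Step 1. Substitute u = sin(x), turning ∫(6*cos(x)/sin(x)) dx into ∫(6/u) du: now ∫(6/u) du.
Step 2. Evaluate the standard form [assuming u > 0]: now 6*log(u).
Step 3. Substitute back u = sin(x): now 6*log(sin(x)).
Answer: 6*log(sin(x)).


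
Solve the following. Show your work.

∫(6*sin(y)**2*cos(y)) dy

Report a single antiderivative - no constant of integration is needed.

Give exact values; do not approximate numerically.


Step 1. Substitute u = sin(y), turning ∫(6*sin(y)**2*cos(y)) dy into ∫(6*u**2) du: now ∫(6*u**2) du.
Step 2. Evaluate the standard form: now 2*u**3.
Step 3. Substitute back u = sin(y): now 2*sin(y)**3.
Answer: 2*sin(y)**3.


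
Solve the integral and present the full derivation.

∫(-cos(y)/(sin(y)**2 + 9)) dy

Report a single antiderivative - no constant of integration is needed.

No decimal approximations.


Step 1. Substitute u = sin(y), turning ∫(-cos(y)/(sin(y)**2 + 9)) dy into ∫(-1/(u**2 + 9)) du: now ∫(-1/(u**2 + 9)) du.
Step 2. Evaluate the standard form: now -atan(u/3)/3.
Step 3. Substitute back u = sin(y): now -atan(sin(y)/3)/3.
Answer: -atan(sin(y)/3)/3.


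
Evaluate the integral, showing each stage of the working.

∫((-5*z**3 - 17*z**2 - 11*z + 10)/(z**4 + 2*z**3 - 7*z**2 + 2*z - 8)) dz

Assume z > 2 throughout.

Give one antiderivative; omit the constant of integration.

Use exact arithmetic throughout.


Step 1. Decompose ∫((-5*z**3 - 17*z**2 - 11*z + 10)/(z**4 + 2*z**3 - 7*z**2 + 2*z - 8)) dz by partial fractions, (-5*z**3 - 17*z**2 - 11*z + 10)/(z**4 + 2*z**3 - 7*z**2 + 2*z - 8) = -3/(z**2 + 1) - 1/(z + 4) - 4/(z - 2): now ∫(-4/(z - 2)) dz + ∫(-1/(z + 4)) dz + ∫(-3/(z**2 + 1)) dz.
Step 2. Evaluate the standard form [assuming z > 2]: now -4*log(z - 2) + ∫(-1/(z + 4)) dz + ∫(-3/(z**2 + 1)) dz.
Step 3. Evaluate the standard form [assuming z > -4]: now -4*log(z - 2) - log(z + 4) + ∫(-3/(z**2 + 1)) dz.
Step 4. Evaluate the standard form: now -4*log(z - 2) - log(z + 4) - 3*atan(z).
Answer: -4*log(z - 2) - log(z + 4) - 3*atan(z).


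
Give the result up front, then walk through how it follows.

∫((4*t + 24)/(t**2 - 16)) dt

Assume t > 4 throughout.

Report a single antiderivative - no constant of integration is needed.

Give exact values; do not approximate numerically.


The answer is 5*log(t - 4) - log(t + 4).
Step 1. Decompose ∫((4*t + 24)/(t**2 - 16)) dt by partial fractions, (4*t + 24)/(t**2 - 16) = -1/(t + 4) + 5/(t - 4): now ∫(5/(t - 4)) dt + ∫(-1/(t + 4)) dt.
Step 2. Evaluate the standard form [assuming t > 4]: now 5*log(t - 4) + ∫(-1/(t + 4)) dt.
Step 3. Evaluate the standard form [assuming t > -4]: now 5*log(t - 4) - log(t + 4).
Answer: 5*log(t - 4) - log(t + 4).


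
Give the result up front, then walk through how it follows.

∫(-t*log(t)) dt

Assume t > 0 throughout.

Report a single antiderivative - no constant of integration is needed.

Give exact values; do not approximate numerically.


The answer is -t**2*log(t)/2 + t**2/4.
Step 1. Integrate ∫(-t*log(t)) dt by parts with u = log(t), dv = (-t) dt, so v = -t**2/2 [assuming t > 0]: now -t**2*log(t)/2 + ∫(t/2) dt.
Step 2. Evaluate the standard form: now -t**2*log(t)/2 + t**2/4.
Answer: -t**2*log(t)/2 + t**2/4.


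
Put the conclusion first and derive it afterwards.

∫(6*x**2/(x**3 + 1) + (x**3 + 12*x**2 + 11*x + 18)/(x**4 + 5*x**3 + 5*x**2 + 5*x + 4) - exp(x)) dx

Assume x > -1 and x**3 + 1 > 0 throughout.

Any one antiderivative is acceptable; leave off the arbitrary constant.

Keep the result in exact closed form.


The answer is -exp(x) + 3*log(x + 1) - 2*log(x + 4) + 2*log(x**3 + 1) + 2*atan(x).
Step 1. Rewrite: now ∫(6*x**2/(x**3 + 1)) dx + ∫((x**3 + 12*x**2 + 11*x + 18)/(x**4 + 5*x**3 + 5*x**2 + 5*x + 4)) dx + ∫(-exp(x)) dx.
Step 2. Decompose ∫((x**3 + 12*x**2 + 11*x + 18)/(x**4 + 5*x**3 + 5*x**2 + 5*x + 4)) dx by partial fractions, (x**3 + 12*x**2 + 11*x + 18)/(x**4 + 5*x**3 + 5*x**2 + 5*x + 4) = 2/(x**2 + 1) - 2/(x + 4) + 3/(x + 1): now ∫(6*x**2/(x**3 + 1)) dx + ∫(3/(x + 1)) dx + ∫(-2/(x + 4)) dx + ∫(2/(x**2 + 1)) dx + ∫(-exp(x)) dx.
Step 3. Evaluate the standard form [assuming x > -1]: now 3*log(x + 1) + ∫(6*x**2/(x**3 + 1)) dx + ∫(-2/(x + 4)) dx + ∫(2/(x**2 + 1)) dx + ∫(-exp(x)) dx.
Step 4. Evaluate the standard form [assuming x > -4]: now 3*log(x + 1) - 2*log(x + 4) + ∫(6*x**2/(x**3 + 1)) dx + ∫(2/(x**2 + 1)) dx + ∫(-exp(x)) dx.
Step 5. Evaluate the standard form: now 3*log(x + 1) - 2*log(x + 4) + 2*atan(x) + ∫(6*x**2/(x**3 + 1)) dx + ∫(-exp(x)) dx.
Step 6. Evaluate the standard form: now -exp(x) + 3*log(x + 1) - 2*log(x + 4) + 2*atan(x) + ∫(6*x**2/(x**3 + 1)) dx.
Step 7. Substitute u = x**3 + 1, turning ∫(6*x**2/(x**3 + 1)) dx into ∫(2/u) du: now -exp(x) + 3*log(x + 1) - 2*log(x + 4) + 2*atan(x) + ∫(2/u) du.
Step 8. Evaluate the standard form [assuming u > 0]: now -exp(x) + 2*log(u) + 3*log(x + 1) - 2*log(x + 4) + 2*atan(x).
Step 9. Substitute back u = x**3 + 1: now -exp(x) + 3*log(x + 1) - 2*log(x + 4) + 2*log(x**3 + 1) + 2*atan(x).
Answer: -exp(x) + 3*log(x + 1) - 2*log(x + 4) + 2*log(x**3 + 1) + 2*atan(x).


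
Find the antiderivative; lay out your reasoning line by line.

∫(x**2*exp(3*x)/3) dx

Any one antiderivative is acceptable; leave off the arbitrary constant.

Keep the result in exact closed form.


Step 1. Integrate ∫(x**2*exp(3*x)/3) dx by parts with u = x**2, dv = (exp(3*x)/3) dx, so v = exp(3*x)/9: now x**2*exp(3*x)/9 + ∫(-2*x*exp(3*x)/9) dx.
Step 2. Integrate ∫(-2*x*exp(3*x)/9) dx by parts with u = x, dv = (-2*exp(3*x)/9) dx, so v = -2*exp(3*x)/27: now x**2*exp(3*x)/9 - 2*x*exp(3*x)/27 + ∫(2*exp(3*x)/27) dx.
Step 3. Evaluate the standard form: now x**2*exp(3*x)/9 - 2*x*exp(3*x)/27 + 2*exp(3*x)/81.
Answer: x**2*exp(3*x)/9 - 2*x*exp(3*x)/27 + 2*exp(3*x)/81.


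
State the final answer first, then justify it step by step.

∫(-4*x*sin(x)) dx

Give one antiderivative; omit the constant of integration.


The answer is 4*x*cos(x) - 4*sin(x).
Step 1. Integrate ∫(-4*x*sin(x)) dx by parts with u = x, dv = (-4*sin(x)) dx, so v = 4*cos(x): now 4*x*cos(x) + ∫(-4*cos(x)) dx.
Step 2. Evaluate the standard form: now 4*x*cos(x) - 4*sin(x).
Answer: 4*x*cos(x) - 4*sin(x).


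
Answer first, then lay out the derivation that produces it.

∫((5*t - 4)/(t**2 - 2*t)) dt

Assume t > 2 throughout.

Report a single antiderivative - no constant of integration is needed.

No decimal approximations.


The answer is 2*log(t) + 3*log(t - 2).
Step 1. Decompose ∫((5*t - 4)/(t**2 - 2*t)) dt by partial fractions, (5*t - 4)/(t**2 - 2*t) = 3/(t - 2) + 2/t: now ∫(2/t) dt + ∫(3/(t - 2)) dt.
Step 2. Evaluate the standard form [assuming t > 0]: now 2*log(t) + ∫(3/(t - 2)) dt.
Step 3. Evaluate the standard form [assuming t > 2]: now 2*log(t) + 3*log(t - 2).
Answer: 2*log(t) + 3*log(t - 2).


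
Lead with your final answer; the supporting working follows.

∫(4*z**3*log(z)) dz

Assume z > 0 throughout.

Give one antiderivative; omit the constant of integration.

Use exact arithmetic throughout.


The answer is z**4*log(z) - z**4/4.
Step 1. Integrate ∫(4*z**3*log(z)) dz by parts with u = log(z), dv = (4*z**3) dz, so v = z**4 [assuming z > 0]: now z**4*log(z) + ∫(-z**3) dz.
Step 2. Evaluate the standard form: now z**4*log(z) - z**4/4.
Answer: z**4*log(z) - z**4/4.


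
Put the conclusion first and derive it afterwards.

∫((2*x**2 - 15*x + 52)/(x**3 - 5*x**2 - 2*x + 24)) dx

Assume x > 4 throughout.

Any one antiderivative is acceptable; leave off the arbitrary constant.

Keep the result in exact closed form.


The answer is 4*log(x - 4) - 5*log(x - 3) + 3*log(x + 2).
Step 1. Decompose ∫((2*x**2 - 15*x + 52)/(x**3 - 5*x**2 - 2*x + 24)) dx by partial fractions, (2*x**2 - 15*x + 52)/(x**3 - 5*x**2 - 2*x + 24) = 3/(x + 2) - 5/(x - 3) + 4/(x - 4): now ∫(4/(x - 4)) dx + ∫(-5/(x - 3)) dx + ∫(3/(x + 2)) dx.
Step 2. Evaluate the standard form [assuming x > 3]: now -5*log(x - 3) + ∫(4/(x - 4)) dx + ∫(3/(x + 2)) dx.
Step 3. Evaluate the standard form [assuming x > 4]: now 4*log(x - 4) - 5*log(x - 3) + ∫(3/(x + 2)) dx.
Step 4. Evaluate the standard form [assuming x > -2]: now 4*log(x - 4) - 5*log(x - 3) + 3*log(x + 2).
Answer: 4*log(x - 4) - 5*log(x - 3) + 3*log(x + 2).


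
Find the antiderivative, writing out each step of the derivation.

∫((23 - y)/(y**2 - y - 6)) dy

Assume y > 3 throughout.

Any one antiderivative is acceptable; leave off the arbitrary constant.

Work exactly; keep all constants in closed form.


Step 1. Decompose ∫((23 - y)/(y**2 - y - 6)) dy by partial fractions, (23 - y)/(y**2 - y - 6) = -5/(y + 2) + 4/(y - 3): now ∫(4/(y - 3)) dy + ∫(-5/(y + 2)) dy.
Step 2. Evaluate the standard form [assuming y > 3]: now 4*log(y - 3) + ∫(-5/(y + 2)) dy.
Step 3. Evaluate the standard form [assuming y > -2]: now 4*log(y - 3) - 5*log(y + 2).
Answer: 4*log(y - 3) - 5*log(y + 2).


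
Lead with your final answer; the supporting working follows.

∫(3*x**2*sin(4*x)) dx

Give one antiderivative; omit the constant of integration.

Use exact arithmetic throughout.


The answer is -3*x**2*cos(4*x)/4 + 3*x*sin(4*x)/8 + 3*cos(4*x)/32.
Step 1. Integrate ∫(3*x**2*sin(4*x)) dx by parts with u = x**2, dv = (3*sin(4*x)) dx, so v = -3*cos(4*x)/4: now -3*x**2*cos(4*x)/4 + ∫(3*x*cos(4*x)/2) dx.
Step 2. Integrate ∫(3*x*cos(4*x)/2) dx by parts with u = x, dv = (3*cos(4*x)/2) dx, so v = 3*sin(4*x)/8: now -3*x**2*cos(4*x)/4 + 3*x*sin(4*x)/8 + ∫(-3*sin(4*x)/8) dx.
Step 3. Evaluate the standard form: now -3*x**2*cos(4*x)/4 + 3*x*sin(4*x)/8 + 3*cos(4*x)/32.
Answer: -3*x**2*cos(4*x)/4 + 3*x*sin(4*x)/8 + 3*cos(4*x)/32.


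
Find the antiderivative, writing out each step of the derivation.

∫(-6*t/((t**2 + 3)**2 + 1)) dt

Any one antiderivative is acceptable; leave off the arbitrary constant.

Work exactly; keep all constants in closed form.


Step 1. Substitute u = t**2 + 3, turning ∫(-6*t/((t**2 + 3)**2 + 1)) dt into ∫(-3/(u**2 + 1)) du: now ∫(-3/(u**2 + 1)) du.
Step 2. Evaluate the standard form: now -3*atan(u).
Step 3. Substitute back u = t**2 + 3: now -3*atan(t**2 + 3).
Answer: -3*atan(t**2 + 3).


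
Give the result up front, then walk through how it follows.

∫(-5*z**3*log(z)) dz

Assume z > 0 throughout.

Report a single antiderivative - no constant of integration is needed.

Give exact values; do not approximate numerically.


The answer is -5*z**4*log(z)/4 + 5*z**4/16.
Step 1. Integrate ∫(-5*z**3*log(z)) dz by parts with u = log(z), dv = (-5*z**3) dz, so v = -5*z**4/4 [assuming z > 0]: now -5*z**4*log(z)/4 + ∫(5*z**3/4) dz.
Step 2. Evaluate the standard form: now -5*z**4*log(z)/4 + 5*z**4/16.
Answer: -5*z**4*log(z)/4 + 5*z**4/16.


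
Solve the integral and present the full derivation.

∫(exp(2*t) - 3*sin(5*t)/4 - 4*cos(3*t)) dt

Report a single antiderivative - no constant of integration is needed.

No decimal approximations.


Step 1. Rewrite: now ∫(exp(2*t)) dt + ∫(-3*sin(5*t)/4) dt + ∫(-4*cos(3*t)) dt.
Step 2. Evaluate the standard form: now -4*sin(3*t)/3 + ∫(exp(2*t)) dt + ∫(-3*sin(5*t)/4) dt.
Step 3. Evaluate the standard form: now -4*sin(3*t)/3 + 3*cos(5*t)/20 + ∫(exp(2*t)) dt.
Step 4. Evaluate the standard form: now exp(2*t)/2 - 4*sin(3*t)/3 + 3*cos(5*t)/20.
Answer: exp(2*t)/2 - 4*sin(3*t)/3 + 3*cos(5*t)/20.


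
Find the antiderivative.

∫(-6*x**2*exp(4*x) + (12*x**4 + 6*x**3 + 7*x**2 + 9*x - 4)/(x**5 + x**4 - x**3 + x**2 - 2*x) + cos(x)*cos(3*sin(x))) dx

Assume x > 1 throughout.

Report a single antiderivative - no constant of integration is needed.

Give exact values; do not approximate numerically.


Answer: -3*x**2*exp(4*x)/2 + 3*x*exp(4*x)/4 - 3*exp(4*x)/16 + 2*log(x) + 5*log(x - 1) + 5*log(x + 2) + sin(3*sin(x))/3 - atan(x).


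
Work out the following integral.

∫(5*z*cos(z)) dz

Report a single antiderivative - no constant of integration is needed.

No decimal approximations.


Answer: 5*z*sin(z) + 5*cos(z).


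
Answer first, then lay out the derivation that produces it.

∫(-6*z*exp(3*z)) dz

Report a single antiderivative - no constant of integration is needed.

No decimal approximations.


The answer is -2*z*exp(3*z) + 2*exp(3*z)/3.
Step 1. Integrate ∫(-6*z*exp(3*z)) dz by parts with u = z, dv = (-6*exp(3*z)) dz, so v = -2*exp(3*z): now -2*z*exp(3*z) + ∫(2*exp(3*z)) dz.
Step 2. Evaluate the standard form: now -2*z*exp(3*z) + 2*exp(3*z)/3.
Answer: -2*z*exp(3*z) + 2*exp(3*z)/3.


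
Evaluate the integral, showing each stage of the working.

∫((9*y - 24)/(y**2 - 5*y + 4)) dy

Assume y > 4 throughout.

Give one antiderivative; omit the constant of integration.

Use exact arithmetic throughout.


Step 1. Decompose ∫((9*y - 24)/(y**2 - 5*y + 4)) dy by partial fractions, (9*y - 24)/(y**2 - 5*y + 4) = 5/(y - 1) + 4/(y - 4): now ∫(4/(y - 4)) dy + ∫(5/(y - 1)) dy.
Step 2. Evaluate the standard form [assuming y > 4]: now 4*log(y - 4) + ∫(5/(y - 1)) dy.
Step 3. Evaluate the standard form [assuming y > 1]: now 4*log(y - 4) + 5*log(y - 1).
Answer: 4*log(y - 4) + 5*log(y - 1).


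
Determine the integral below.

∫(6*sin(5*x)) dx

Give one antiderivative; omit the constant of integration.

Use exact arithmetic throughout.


Answer: -6*cos(5*x)/5.


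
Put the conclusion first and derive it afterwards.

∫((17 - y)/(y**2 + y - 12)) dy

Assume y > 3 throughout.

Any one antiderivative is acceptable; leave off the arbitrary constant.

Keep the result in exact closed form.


The answer is 2*log(y - 3) - 3*log(y + 4).
Step 1. Decompose ∫((17 - y)/(y**2 + y - 12)) dy by partial fractions, (17 - y)/(y**2 + y - 12) = -3/(y + 4) + 2/(y - 3): now ∫(2/(y - 3)) dy + ∫(-3/(y + 4)) dy.
Step 2. Evaluate the standard form [assuming y > 3]: now 2*log(y - 3) + ∫(-3/(y + 4)) dy.
Step 3. Evaluate the standard form [assuming y > -4]: now 2*log(y - 3) - 3*log(y + 4).
Answer: 2*log(y - 3) - 3*log(y + 4).


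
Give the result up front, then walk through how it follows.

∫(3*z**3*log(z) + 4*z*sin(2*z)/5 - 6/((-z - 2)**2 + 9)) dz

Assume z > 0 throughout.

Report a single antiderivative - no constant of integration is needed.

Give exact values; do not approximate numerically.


The answer is 3*z**4*log(z)/4 - 3*z**4/16 - 2*z*cos(2*z)/5 + sin(2*z)/5 - 2*atan(z/3 + 2/3).
Step 1. Rewrite: now ∫(4*z*sin(2*z)/5) dz + ∫(3*z**3*log(z)) dz + ∫(-6/((-z - 2)**2 + 9)) dz.
Step 2. Integrate ∫(4*z*sin(2*z)/5) dz by parts with u = z, dv = (4*sin(2*z)/5) dz, so v = -2*cos(2*z)/5: now -2*z*cos(2*z)/5 + ∫(3*z**3*log(z)) dz + ∫(-6/((-z - 2)**2 + 9)) dz + ∫(2*cos(2*z)/5) dz.
Step 3. Evaluate the standard form: now -2*z*cos(2*z)/5 + sin(2*z)/5 + ∫(3*z**3*log(z)) dz + ∫(-6/((-z - 2)**2 + 9)) dz.
Step 4. Integrate ∫(3*z**3*log(z)) dz by parts with u = log(z), dv = (3*z**3) dz, so v = 3*z**4/4 [assuming z > 0]: now 3*z**4*log(z)/4 - 2*z*cos(2*z)/5 + sin(2*z)/5 + ∫(-3*z**3/4) dz + ∫(-6/((-z - 2)**2 + 9)) dz.
Step 5. Evaluate the standard form: now 3*z**4*log(z)/4 - 3*z**4/16 - 2*z*cos(2*z)/5 + sin(2*z)/5 + ∫(-6/((-z - 2)**2 + 9)) dz.
Step 6. Substitute u = -z - 2, turning ∫(-6/((-z - 2)**2 + 9)) dz into ∫(6/(u**2 + 9)) du: now 3*z**4*log(z)/4 - 3*z**4/16 - 2*z*cos(2*z)/5 + sin(2*z)/5 + ∫(6/(u**2 + 9)) du.
Step 7. Evaluate the standard form: now 3*z**4*log(z)/4 - 3*z**4/16 - 2*z*cos(2*z)/5 + sin(2*z)/5 + 2*atan(u/3).
Step 8. Substitute back u = -z - 2: now 3*z**4*log(z)/4 - 3*z**4/16 - 2*z*cos(2*z)/5 + sin(2*z)/5 - 2*atan(z/3 + 2/3).
Answer: 3*z**4*log(z)/4 - 3*z**4/16 - 2*z*cos(2*z)/5 + sin(2*z)/5 - 2*atan(z/3 + 2/3).


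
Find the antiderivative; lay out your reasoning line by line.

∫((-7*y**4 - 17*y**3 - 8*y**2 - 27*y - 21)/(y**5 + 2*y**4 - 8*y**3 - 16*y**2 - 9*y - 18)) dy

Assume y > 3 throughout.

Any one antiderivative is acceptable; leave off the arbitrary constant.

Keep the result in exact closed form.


Step 1. Decompose ∫((-7*y**4 - 17*y**3 - 8*y**2 - 27*y - 21)/(y**5 + 2*y**4 - 8*y**3 - 16*y**2 - 9*y - 18)) dy by partial fractions, (-7*y**4 - 17*y**3 - 8*y**2 - 27*y - 21)/(y**5 + 2*y**4 - 8*y**3 - 16*y**2 - 9*y - 18) = 1/(y**2 + 1) - 2/(y + 3) - 1/(y + 2) - 4/(y - 3): now ∫(-4/(y - 3)) dy + ∫(-1/(y + 2)) dy + ∫(-2/(y + 3)) dy + ∫(1/(y**2 + 1)) dy.
Step 2. Evaluate the standard form [assuming y > 3]: now -4*log(y - 3) + ∫(-1/(y + 2)) dy + ∫(-2/(y + 3)) dy + ∫(1/(y**2 + 1)) dy.
Step 3. Evaluate the standard form [assuming y > -3]: now -4*log(y - 3) - 2*log(y + 3) + ∫(-1/(y + 2)) dy + ∫(1/(y**2 + 1)) dy.
Step 4. Evaluate the standard form [assuming y > -2]: now -4*log(y - 3) - log(y + 2) - 2*log(y + 3) + ∫(1/(y**2 + 1)) dy.
Step 5. Evaluate the standard form: now -4*log(y - 3) - log(y + 2) - 2*log(y + 3) + atan(y).
Answer: -4*log(y - 3) - log(y + 2) - 2*log(y + 3) + atan(y).


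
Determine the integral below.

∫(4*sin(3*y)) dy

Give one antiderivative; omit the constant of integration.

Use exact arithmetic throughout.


Answer: -4*cos(3*y)/3.


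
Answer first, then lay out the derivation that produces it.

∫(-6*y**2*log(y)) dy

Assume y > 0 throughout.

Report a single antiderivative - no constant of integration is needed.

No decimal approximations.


The answer is -2*y**3*log(y) + 2*y**3/3.
Step 1. Integrate ∫(-6*y**2*log(y)) dy by parts with u = log(y), dv = (-6*y**2) dy, so v = -2*y**3 [assuming y > 0]: now -2*y**3*log(y) + ∫(2*y**2) dy.
Step 2. Evaluate the standard form: now -2*y**3*log(y) + 2*y**3/3.
Answer: -2*y**3*log(y) + 2*y**3/3.


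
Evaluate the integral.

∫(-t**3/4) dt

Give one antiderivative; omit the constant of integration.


Answer: -t**4/16.


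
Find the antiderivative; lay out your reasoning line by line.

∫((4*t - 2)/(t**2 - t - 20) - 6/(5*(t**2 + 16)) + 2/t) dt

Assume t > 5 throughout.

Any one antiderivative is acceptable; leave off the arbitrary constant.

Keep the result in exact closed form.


Step 1. Rewrite: now ∫(2/t) dt + ∫((4*t - 2)/(t**2 - t - 20)) dt + ∫(-6/(5*(t**2 + 16))) dt.
Step 2. Decompose ∫((4*t - 2)/(t**2 - t - 20)) dt by partial fractions, (4*t - 2)/(t**2 - t - 20) = 2/(t + 4) + 2/(t - 5): now ∫(2/t) dt + ∫(2/(t - 5)) dt + ∫(2/(t + 4)) dt + ∫(-6/(5*(t**2 + 16))) dt.
Step 3. Evaluate the standard form [assuming t > -4]: now 2*log(t + 4) + ∫(2/t) dt + ∫(2/(t - 5)) dt + ∫(-6/(5*(t**2 + 16))) dt.
Step 4. Evaluate the standard form [assuming t > 5]: now 2*log(t - 5) + 2*log(t + 4) + ∫(2/t) dt + ∫(-6/(5*(t**2 + 16))) dt.
Step 5. Evaluate the standard form [assuming t > 0]: now 2*log(t) + 2*log(t - 5) + 2*log(t + 4) + ∫(-6/(5*(t**2 + 16))) dt.
Step 6. Evaluate the standard form: now 2*log(t) + 2*log(t - 5) + 2*log(t + 4) - 3*atan(t/4)/10.
Answer: 2*log(t) + 2*log(t - 5) + 2*log(t + 4) - 3*atan(t/4)/10.


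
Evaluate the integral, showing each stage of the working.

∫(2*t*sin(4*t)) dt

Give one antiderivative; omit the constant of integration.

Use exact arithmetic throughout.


Step 1. Integrate ∫(2*t*sin(4*t)) dt by parts with u = t, dv = (2*sin(4*t)) dt, so v = -cos(4*t)/2: now -t*cos(4*t)/2 + ∫(cos(4*t)/2) dt.
Step 2. Evaluate the standard form: now -t*cos(4*t)/2 + sin(4*t)/8.
Answer: -t*cos(4*t)/2 + sin(4*t)/8.


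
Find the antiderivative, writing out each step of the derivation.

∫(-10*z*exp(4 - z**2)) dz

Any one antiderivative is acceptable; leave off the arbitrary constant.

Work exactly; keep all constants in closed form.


Step 1. Substitute u = z**2 - 4, turning ∫(-10*z*exp(4 - z**2)) dz into ∫(-5*exp(-u)) du: now ∫(-5*exp(-u)) du.
Step 2. Evaluate the standard form: now 5*exp(-u).
Step 3. Substitute back u = z**2 - 4: now 5*exp(4 - z**2).
Answer: 5*exp(4 - z**2).
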